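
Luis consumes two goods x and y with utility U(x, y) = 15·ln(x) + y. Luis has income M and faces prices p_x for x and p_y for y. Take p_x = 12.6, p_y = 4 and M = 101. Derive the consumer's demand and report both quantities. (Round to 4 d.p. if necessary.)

x* = 4.7619, y* = 10.25

Set MRS = p_x/p_y: (15/x)/1 = p_x/p_y.
So x*(p_x,p_y) = 15·p_y/p_x, independent of income; and y* = (M − 15·p_y)/p_y.
At the given prices: x* = 15·4/12.6 = 4.7619, and y* = 10.25.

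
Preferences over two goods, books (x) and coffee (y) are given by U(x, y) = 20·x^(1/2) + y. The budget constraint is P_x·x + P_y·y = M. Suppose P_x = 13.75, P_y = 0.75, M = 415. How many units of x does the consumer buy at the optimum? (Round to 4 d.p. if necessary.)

x* = 0.2975

Set MRS = P_x/P_y: 10·x^(−1/2) = P_x/P_y.
Solve: √x = 10·P_y/P_x, so x*(P_x,P_y) = (10·P_y/P_x)², and y* = (M − P_x·x*)/P_y.
Plugging in: x* = (10·0.75/13.75)² = 0.2975.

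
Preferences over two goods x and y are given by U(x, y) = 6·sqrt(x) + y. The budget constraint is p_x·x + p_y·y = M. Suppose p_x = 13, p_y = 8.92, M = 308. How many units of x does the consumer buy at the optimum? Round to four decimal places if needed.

MU_x = 3/√x, MU_y = 1. Tangency: 3/√x = p_x/p_y.
Solve: √x = 3·p_y/p_x, so x*(p_x,p_y) = (3·p_y/p_x)², and y* = (M − p_x·x*)/p_y.
Plugging in: x* = (3·8.92/13)² = 4.2373.

x* = 4.2373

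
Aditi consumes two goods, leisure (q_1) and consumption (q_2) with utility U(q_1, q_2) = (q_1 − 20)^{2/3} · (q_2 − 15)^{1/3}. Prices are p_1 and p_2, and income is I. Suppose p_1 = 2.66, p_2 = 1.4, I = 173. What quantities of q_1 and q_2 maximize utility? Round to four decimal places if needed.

q_1* = 44.7619, q_2* = 38.5238

Let q_1' = q_1−20, q_2' = q_2−15. MRS = 2·q_2'/q_1' = p_1/p_2.
Substituting into the budget: q_1* = 20 + 2/3·(I − 20·p_1 − 15·p_2)/p_1, and q_2* = 15 + 1/3·(…)/p_2.
Discretionary income = 173 − 20·2.66 − 15·1.4 = 98.8; q_1* = 20 + 2/3·98.8/2.66 = 44.7619; q_2* = 15 + 1/3·98.8/1.4 = 38.5238.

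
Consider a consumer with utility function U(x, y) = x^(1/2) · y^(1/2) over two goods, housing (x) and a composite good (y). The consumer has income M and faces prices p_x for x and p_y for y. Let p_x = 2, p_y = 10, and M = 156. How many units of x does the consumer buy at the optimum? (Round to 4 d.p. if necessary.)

x* = 39

The MRS is y/x. Set MRS = p_x/p_y.
Rearranging, p_y·y = p_x·x. Substituting into the budget gives p_x·x·(1 + 1) = M.
Demand: x*(p_x,p_y,M) = 0.5·M/p_x and y* = 0.5·M/p_y.
At p_x=2, p_y=10, M=156: x* = 0.5·156/2 = 39.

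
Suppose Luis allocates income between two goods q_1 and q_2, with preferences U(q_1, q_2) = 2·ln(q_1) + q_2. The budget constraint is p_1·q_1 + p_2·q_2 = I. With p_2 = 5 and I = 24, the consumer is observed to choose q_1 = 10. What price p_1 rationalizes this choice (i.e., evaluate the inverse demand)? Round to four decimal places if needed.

MU_q_1 = 2/q_1, MU_q_2 = 1. Tangency: 2/q_1 = p_1/p_2.
So q_1*(p_1,p_2) = 2·p_2/p_1, independent of income; and q_2* = (I − 2·p_2)/p_2.
Set q_1* = 10 in the demand function and solve for p_1: p_1 = 1.

p_1 = 1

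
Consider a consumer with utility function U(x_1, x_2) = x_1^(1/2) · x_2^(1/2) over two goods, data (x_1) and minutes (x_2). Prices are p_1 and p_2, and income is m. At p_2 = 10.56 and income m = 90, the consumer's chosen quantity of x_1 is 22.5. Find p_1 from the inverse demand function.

MU_x_1/MU_x_2 = (0.5·x_2)/(0.5·x_1); tangency sets this equal to p_1/p_2.
So 0.5·p_2·x_2 = 0.5·p_1·x_1; combined with the budget, a share 0.5 of income goes to x_1.
Demand: x_1*(p_1,p_2,m) = 0.5·m/p_1 and x_2* = 0.5·m/p_2.
Set x_1* = 22.5 in the demand function and solve for p_1: p_1 = 2.

p_1 = 2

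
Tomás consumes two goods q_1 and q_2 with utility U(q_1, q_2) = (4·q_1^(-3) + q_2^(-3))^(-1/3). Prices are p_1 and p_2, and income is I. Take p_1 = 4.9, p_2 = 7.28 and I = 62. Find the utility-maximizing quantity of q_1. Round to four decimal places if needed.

From the CES first-order condition, 4·(q_2/q_1)^(4) = p_1/p_2.
Hence q_2/q_1 = ((1/4)·p_1/p_2)^(1/(4)), i.e. raised to the 0.25 power.
Substitute q_2 = (q_2/q_1)·q_1 into the budget: q_1* = I/(p_1 + p_2·(q_2/q_1)).
Numerically q_2/q_1 = 0.640474, so q_1* = 62/(4.9 + 7.28·0.640474) = 6.4836.

q_1* = 6.4836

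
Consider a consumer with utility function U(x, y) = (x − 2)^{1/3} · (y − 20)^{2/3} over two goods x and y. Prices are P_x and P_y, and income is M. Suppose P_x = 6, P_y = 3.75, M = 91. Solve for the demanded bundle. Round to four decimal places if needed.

x* = 2.2222, y* = 20.7111

Discretionary income = 91 − 2·6 − 20·3.75 = 4; x* = 2 + 1/3·4/6 = 2.2222; y* = 20 + 2/3·4/3.75 = 20.7111.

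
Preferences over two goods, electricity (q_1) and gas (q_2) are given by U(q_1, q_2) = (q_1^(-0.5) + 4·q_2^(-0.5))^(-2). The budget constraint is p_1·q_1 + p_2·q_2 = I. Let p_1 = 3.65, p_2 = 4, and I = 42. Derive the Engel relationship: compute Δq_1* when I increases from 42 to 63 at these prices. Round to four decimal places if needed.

Substitute q_2 = (q_2/q_1)·q_1 into the budget: q_1* = I/(p_1 + p_2·(q_2/q_1)).
Numerically q_2/q_1 = 2.37062, so q_1* = 42/(3.65 + 4·2.37062) = 3.1982.
At I' = 63: q_1* = 4.7973. Change: 4.7973 − 3.1982 = 1.5991.

Δq_1* = 1.5991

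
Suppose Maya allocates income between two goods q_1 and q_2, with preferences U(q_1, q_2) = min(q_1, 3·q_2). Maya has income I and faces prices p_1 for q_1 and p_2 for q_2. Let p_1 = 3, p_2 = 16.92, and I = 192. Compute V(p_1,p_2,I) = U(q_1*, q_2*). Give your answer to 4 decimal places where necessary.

V = 22.2222

Leontief preferences: the optimum is at the kink where q_1/3 = q_2/1, i.e. q_2 = (1/3)·q_1.
Budget: p_1·q_1 + p_2·(1/3)·q_1 = I, so (3·p_1 + p_2)·q_1 = 3·I.
Demand: q_1*(p_1,p_2,I) = 3·I/(3·p_1 + p_2), q_2* = I/(3·p_1 + p_2).
Here 3·3 + 16.92 = 25.92, giving q_1* = 22.2222 and q_2* = 7.4074.
Utility at the optimum: U(22.2222, 7.4074) = 22.2222.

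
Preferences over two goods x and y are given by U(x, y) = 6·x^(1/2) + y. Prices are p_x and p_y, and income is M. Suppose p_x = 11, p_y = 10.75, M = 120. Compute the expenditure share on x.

share on x = 0.7879

MU_x = 3/√x, MU_y = 1. Tangency: 3/√x = p_x/p_y.
Solve: √x = 3·p_y/p_x, so x*(p_x,p_y) = (3·p_y/p_x)², and y* = (M − p_x·x*)/p_y.
Plugging in: x* = (3·10.75/11)² = 8.5956, y* = 2.3673.
Expenditure on x: 11·8.5956 = 94.5511; share = 0.7879.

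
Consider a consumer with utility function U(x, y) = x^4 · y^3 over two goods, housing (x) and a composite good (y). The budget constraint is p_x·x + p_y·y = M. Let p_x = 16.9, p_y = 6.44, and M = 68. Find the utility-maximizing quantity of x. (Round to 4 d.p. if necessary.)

x* = 2.2992

Demand: x*(p_x,p_y,M) = 4/7·M/p_x and y* = 3/7·M/p_y.
At p_x=16.9, p_y=6.44, M=68: x* = 4/7·68/16.9 = 2.2992.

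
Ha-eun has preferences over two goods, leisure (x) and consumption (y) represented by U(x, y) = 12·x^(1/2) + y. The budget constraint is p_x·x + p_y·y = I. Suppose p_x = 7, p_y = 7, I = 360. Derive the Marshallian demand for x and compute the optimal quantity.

x* = 36

Set MRS = p_x/p_y: 6·x^(−1/2) = p_x/p_y.
Solve: √x = 6·p_y/p_x, so x*(p_x,p_y) = (6·p_y/p_x)², and y* = (I − p_x·x*)/p_y.
Plugging in: x* = (6·7/7)² = 36.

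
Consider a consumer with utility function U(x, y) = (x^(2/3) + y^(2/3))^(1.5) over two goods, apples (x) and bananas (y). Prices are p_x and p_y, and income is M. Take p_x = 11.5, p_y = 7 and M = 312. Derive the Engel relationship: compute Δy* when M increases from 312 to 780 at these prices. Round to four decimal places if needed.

Δy* = 48.7827

MU_x ∝ x^(-1/3), MU_y ∝ y^(-1/3), so MRS = (y/x)^(1/3) = p_x/p_y.
Solve for the ratio: y/x = [p_x/p_y]^(3).
With the ratio pinned down, the budget gives x* = M/(p_x + p_y·(y/x)) and y* = (y/x)·x*.
Numerically y/x = 4.434038, so x* = 312/(11.5 + 7·4.434038) = 7.3346 and y* = 4.434038·7.3346 = 32.5218.
At M' = 780: y* = 81.3044. Change: 81.3044 − 32.5218 = 48.7827.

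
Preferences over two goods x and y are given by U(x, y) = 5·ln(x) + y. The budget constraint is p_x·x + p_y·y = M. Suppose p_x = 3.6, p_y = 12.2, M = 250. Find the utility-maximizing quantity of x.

x* = 16.9444

Set MRS = p_x/p_y: (5/x)/1 = p_x/p_y.
So x*(p_x,p_y) = 5·p_y/p_x, independent of income; and y* = (M − 5·p_y)/p_y.
At the given prices: x* = 5·12.2/3.6 = 16.9444.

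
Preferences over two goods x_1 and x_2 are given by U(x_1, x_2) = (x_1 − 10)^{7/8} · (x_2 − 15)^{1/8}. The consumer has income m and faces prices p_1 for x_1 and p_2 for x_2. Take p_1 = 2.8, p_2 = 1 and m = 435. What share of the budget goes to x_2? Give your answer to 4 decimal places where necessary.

Discretionary income = 435 − 10·2.8 − 15·1 = 392; x_1* = 10 + 0.875·392/2.8 = 132.5; x_2* = 15 + 0.125·392/1 = 64.
Expenditure on x_2: 1·64 = 64; share = 0.1471.

share on x_2 = 0.1471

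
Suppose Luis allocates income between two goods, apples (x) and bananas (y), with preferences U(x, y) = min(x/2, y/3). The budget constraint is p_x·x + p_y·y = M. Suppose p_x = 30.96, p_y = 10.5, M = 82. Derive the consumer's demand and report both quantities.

Here 2·30.96 + 3·10.5 = 93.42, giving x* = 1.7555 and y* = 2.6333.

x* = 1.7555, y* = 2.6333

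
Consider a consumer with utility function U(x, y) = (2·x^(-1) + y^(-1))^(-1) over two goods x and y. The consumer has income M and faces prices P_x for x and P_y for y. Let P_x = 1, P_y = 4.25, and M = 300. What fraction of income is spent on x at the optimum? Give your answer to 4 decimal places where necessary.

From the CES first-order condition, 2·(y/x)^(2) = P_x/P_y.
Solve for the ratio: y/x = [(1/2)·P_x/P_y]^(0.5).
Substitute y = (y/x)·x into the budget: x* = M/(P_x + P_y·(y/x)).
Numerically y/x = 0.342997, so x* = 300/(1 + 4.25·0.342997) = 122.0635 and y* = 0.342997·122.0635 = 41.8674.
Expenditure on x: 1·122.0635 = 122.0635; share = 0.4069.

share on x = 0.4069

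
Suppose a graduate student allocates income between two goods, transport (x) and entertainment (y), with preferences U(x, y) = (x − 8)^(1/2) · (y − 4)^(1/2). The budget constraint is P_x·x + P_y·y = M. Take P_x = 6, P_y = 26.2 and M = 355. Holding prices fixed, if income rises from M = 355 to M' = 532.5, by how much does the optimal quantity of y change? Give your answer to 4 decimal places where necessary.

Δy* = 3.3874

Let x' = x−8, y' = y−4. MRS = y'/x' = P_x/P_y.
Substituting into the budget: x* = 8 + 0.5·(M − 8·P_x − 4·P_y)/P_x, and y* = 4 + 0.5·(…)/P_y.
Discretionary income = 355 − 8·6 − 4·26.2 = 202.2; y* = 4 + 0.5·202.2/26.2 = 7.8588.
At M' = 532.5: y* = 11.2462. Change: 11.2462 − 7.8588 = 3.3874.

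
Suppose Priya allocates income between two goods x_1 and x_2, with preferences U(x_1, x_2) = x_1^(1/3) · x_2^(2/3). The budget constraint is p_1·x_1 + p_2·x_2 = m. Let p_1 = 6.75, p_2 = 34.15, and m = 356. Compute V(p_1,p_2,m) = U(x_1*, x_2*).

V = 9.4694

Tangency: MRS = (1/2)·x_2/x_1 = p_1/p_2.
So 1/3·p_2·x_2 = 2/3·p_1·x_1; combined with the budget, a share 1/3 of income goes to x_1.
Demand: x_1*(p_1,p_2,m) = 1/3·m/p_1 and x_2* = 2/3·m/p_2.
At p_1=6.75, p_2=34.15, m=356: x_1* = 1/3·356/6.75 = 17.5802, x_2* = 6.9497.
Utility at the optimum: U(17.5802, 6.9497) = 9.4694.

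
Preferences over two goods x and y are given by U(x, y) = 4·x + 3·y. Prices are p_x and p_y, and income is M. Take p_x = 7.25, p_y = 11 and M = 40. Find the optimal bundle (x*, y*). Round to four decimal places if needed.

Linear utility — the consumer picks whichever good has higher MU/price: 4/7.25 = 0.5517 vs 3/11 = 0.2727.
x gives more utility per dollar, so spend all income on x: x* = M/p_x, y* = 0.
Numerically: x* = 5.5172, y* = 0.

x* = 5.5172, y* = 0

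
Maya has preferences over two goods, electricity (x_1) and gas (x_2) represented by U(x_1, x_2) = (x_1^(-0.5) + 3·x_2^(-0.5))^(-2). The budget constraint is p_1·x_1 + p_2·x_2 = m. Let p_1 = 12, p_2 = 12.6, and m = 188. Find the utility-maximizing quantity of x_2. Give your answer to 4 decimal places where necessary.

Substitute x_2 = (x_2/x_1)·x_1 into the budget: x_1* = m/(p_1 + p_2·(x_2/x_1)).
Numerically x_2/x_1 = 2.013514, so x_1* = 188/(12 + 12.6·2.013514) = 5.0307 and x_2* = 2.013514·5.0307 = 10.1295.

x_2* = 10.1295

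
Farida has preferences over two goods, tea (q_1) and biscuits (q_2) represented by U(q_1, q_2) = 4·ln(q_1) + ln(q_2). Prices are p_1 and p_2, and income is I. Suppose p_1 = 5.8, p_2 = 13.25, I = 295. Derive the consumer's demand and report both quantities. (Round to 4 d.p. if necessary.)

q_1* = 40.6897, q_2* = 4.4528

The MRS is 4·q_2/q_1. Set MRS = p_1/p_2.
So 4·p_2·q_2 = p_1·q_1; combined with the budget, a share 0.8 of income goes to q_1.
Demand: q_1*(p_1,p_2,I) = 0.8·I/p_1 and q_2* = 0.2·I/p_2.
At p_1=5.8, p_2=13.25, I=295: q_1* = 0.8·295/5.8 = 40.6897, q_2* = 4.4528.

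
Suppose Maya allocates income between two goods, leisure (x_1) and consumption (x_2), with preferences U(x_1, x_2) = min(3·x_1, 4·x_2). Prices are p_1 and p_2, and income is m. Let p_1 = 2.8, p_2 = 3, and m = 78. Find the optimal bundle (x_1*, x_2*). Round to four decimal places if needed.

x_1* = 15.4455, x_2* = 11.5842

Here 4·2.8 + 3·3 = 20.2, giving x_1* = 15.4455 and x_2* = 11.5842.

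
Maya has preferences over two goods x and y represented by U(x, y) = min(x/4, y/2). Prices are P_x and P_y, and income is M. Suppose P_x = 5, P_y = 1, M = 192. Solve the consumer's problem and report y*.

y* = 17.4545

With perfect complements, no substitution: consume in ratio x:y = 4:2.
Budget: P_x·x + P_y·(1/2)·x = M, so (4·P_x + 2·P_y)·x = 4·M.
Demand: x*(P_x,P_y,M) = 4·M/(4·P_x + 2·P_y), y* = 2·M/(4·P_x + 2·P_y).
Here 4·5 + 2·1 = 22, giving y* = 17.4545.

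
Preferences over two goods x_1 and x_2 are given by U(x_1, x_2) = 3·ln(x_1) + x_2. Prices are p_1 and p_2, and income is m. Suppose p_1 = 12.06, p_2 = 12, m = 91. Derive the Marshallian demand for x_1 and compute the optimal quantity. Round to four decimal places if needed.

x_1* = 2.9851

Set MRS = p_1/p_2: (3/x_1)/1 = p_1/p_2.
So x_1*(p_1,p_2) = 3·p_2/p_1, independent of income; and x_2* = (m − 3·p_2)/p_2.
At the given prices: x_1* = 3·12/12.06 = 2.9851.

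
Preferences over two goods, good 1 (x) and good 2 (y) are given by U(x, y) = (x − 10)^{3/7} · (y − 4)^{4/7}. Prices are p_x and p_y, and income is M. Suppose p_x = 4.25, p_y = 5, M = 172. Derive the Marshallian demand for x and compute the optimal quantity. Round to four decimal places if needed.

This is Cobb-Douglas in (x−10, y−4): tangency gives 3/7·p_y·(y−4) = 4/7·p_x·(x−10).
After buying the subsistence bundle (10, 4), a share 3/7 of the remaining income goes to x: x* = 10 + 3/7·(M − 10p_x − 4p_y)/p_x.
Discretionary income = 172 − 10·4.25 − 4·5 = 109.5; x* = 10 + 3/7·109.5/4.25 = 21.042.

x* = 21.042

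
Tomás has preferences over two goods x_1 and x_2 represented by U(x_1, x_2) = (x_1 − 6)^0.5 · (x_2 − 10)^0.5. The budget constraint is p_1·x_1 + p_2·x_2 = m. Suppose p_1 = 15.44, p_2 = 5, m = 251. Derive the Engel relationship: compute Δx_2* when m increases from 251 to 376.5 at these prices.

Δx_2* = 12.55

This is Cobb-Douglas in (x_1−6, x_2−10): tangency gives 0.5·p_2·(x_2−10) = 0.5·p_1·(x_1−6).
Substituting into the budget: x_1* = 6 + 0.5·(m − 6·p_1 − 10·p_2)/p_1, and x_2* = 10 + 0.5·(…)/p_2.
Discretionary income = 251 − 6·15.44 − 10·5 = 108.36; x_2* = 10 + 0.5·108.36/5 = 20.836.
At m' = 376.5: x_2* = 33.386. Change: 33.386 − 20.836 = 12.55.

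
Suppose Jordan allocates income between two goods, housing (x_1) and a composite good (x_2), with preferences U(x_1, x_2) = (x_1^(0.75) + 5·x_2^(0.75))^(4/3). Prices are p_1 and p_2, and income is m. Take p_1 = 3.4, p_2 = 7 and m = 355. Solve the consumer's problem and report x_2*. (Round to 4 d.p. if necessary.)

MRS = MU_x_1/MU_x_2 = (1/5)·(x_2/x_1)^(0.25). Set equal to p_1/p_2.
Solve for the ratio: x_2/x_1 = [5·p_1/p_2]^(4).
Substitute x_2 = (x_2/x_1)·x_1 into the budget: x_1* = m/(p_1 + p_2·(x_2/x_1)).
Numerically x_2/x_1 = 34.785923, so x_1* = 355/(3.4 + 7·34.785923) = 1.4378 and x_2* = 34.785923·1.4378 = 50.0159.

x_2* = 50.0159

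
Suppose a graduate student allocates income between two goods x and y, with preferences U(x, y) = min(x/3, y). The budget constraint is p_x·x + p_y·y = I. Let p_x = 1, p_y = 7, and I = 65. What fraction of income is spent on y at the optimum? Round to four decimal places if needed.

Demand: x*(p_x,p_y,I) = 3·I/(3·p_x + p_y), y* = I/(3·p_x + p_y).
Here 3·1 + 7 = 10, giving x* = 19.5 and y* = 6.5.
Expenditure on y: 7·6.5 = 45.5; share = 0.7.

share on y = 0.7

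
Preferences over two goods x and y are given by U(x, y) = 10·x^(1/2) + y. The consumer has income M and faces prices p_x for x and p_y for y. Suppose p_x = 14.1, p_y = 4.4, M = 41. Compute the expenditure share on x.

share on x = 0.8372

Utility is quasi-linear in y; the FOC for x is 5/√x = p_x/p_y.
Thus x* = (5·p_y/p_x)² — independent of M — with the rest of income spent on y.
Plugging in: x* = (5·4.4/14.1)² = 2.4345, y* = 1.5168.
Expenditure on x: 14.1·2.4345 = 34.3262; share = 0.8372.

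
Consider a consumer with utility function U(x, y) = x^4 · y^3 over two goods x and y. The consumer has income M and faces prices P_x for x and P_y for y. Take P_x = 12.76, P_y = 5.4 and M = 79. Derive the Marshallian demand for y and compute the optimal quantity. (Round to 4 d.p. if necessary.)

MU_x/MU_y = (4·y)/(3·x); tangency sets this equal to P_x/P_y.
So 4·P_y·y = 3·P_x·x; combined with the budget, a share 4/7 of income goes to x.
Demand: x*(P_x,P_y,M) = 4/7·M/P_x and y* = 3/7·M/P_y.
At P_x=12.76, P_y=5.4, M=79: y* = 3/7·79/5.4 = 6.2698.

y* = 6.2698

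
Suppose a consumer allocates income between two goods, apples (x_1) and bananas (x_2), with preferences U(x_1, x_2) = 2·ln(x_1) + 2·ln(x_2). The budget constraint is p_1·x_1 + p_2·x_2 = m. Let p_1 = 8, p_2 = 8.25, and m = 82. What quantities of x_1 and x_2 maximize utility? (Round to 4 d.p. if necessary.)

The MRS is x_2/x_1. Set MRS = p_1/p_2.
So 2·p_2·x_2 = 2·p_1·x_1; combined with the budget, a share 0.5 of income goes to x_1.
Demand: x_1*(p_1,p_2,m) = 0.5·m/p_1 and x_2* = 0.5·m/p_2.
At p_1=8, p_2=8.25, m=82: x_1* = 0.5·82/8 = 5.125, x_2* = 4.9697.

x_1* = 5.125, x_2* = 4.9697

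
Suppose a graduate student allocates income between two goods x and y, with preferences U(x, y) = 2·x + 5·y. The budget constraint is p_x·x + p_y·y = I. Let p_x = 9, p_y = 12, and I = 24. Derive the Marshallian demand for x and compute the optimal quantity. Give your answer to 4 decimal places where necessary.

x* = 0

Perfect substitutes: compare marginal utility per dollar. 2/p_x vs 5/p_y → 0.2222 vs 0.4167.
y gives more utility per dollar, so spend all income on y: y* = I/p_y, x* = 0.
Numerically: x* = 0, y* = 2.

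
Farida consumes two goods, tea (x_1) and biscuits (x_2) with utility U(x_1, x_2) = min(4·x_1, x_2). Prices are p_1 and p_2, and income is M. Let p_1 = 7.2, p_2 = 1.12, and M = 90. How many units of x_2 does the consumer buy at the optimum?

Leontief preferences: the optimum is at the kink where x_1/1 = x_2/4, i.e. x_2 = 4·x_1.
Budget: p_1·x_1 + p_2·4·x_1 = M, so (p_1 + 4·p_2)·x_1 = M.
Demand: x_1*(p_1,p_2,M) = M/(p_1 + 4·p_2), x_2* = 4·M/(p_1 + 4·p_2).
Here 7.2 + 4·1.12 = 11.68, giving x_2* = 30.8219.

x_2* = 30.8219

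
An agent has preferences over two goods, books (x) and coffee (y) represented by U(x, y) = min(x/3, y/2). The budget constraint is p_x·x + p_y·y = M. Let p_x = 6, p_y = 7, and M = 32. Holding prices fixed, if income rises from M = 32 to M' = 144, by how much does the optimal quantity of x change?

With perfect complements, no substitution: consume in ratio x:y = 3:2.
Budget: p_x·x + p_y·(2/3)·x = M, so (3·p_x + 2·p_y)·x = 3·M.
Demand: x*(p_x,p_y,M) = 3·M/(3·p_x + 2·p_y), y* = 2·M/(3·p_x + 2·p_y).
Here 3·6 + 2·7 = 32, giving x* = 3.
At M' = 144: x* = 13.5. Change: 13.5 − 3 = 10.5.

Δx* = 10.5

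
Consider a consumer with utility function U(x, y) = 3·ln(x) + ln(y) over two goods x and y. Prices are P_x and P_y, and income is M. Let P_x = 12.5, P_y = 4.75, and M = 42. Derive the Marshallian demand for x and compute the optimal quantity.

x* = 2.52

The MRS is 3·y/x. Set MRS = P_x/P_y.
Rearranging, P_y·y = (1/3)·P_x·x. Substituting into the budget gives P_x·x·(1 + (1/3)) = M.
Demand: x*(P_x,P_y,M) = 0.75·M/P_x and y* = 0.25·M/P_y.
At P_x=12.5, P_y=4.75, M=42: x* = 0.75·42/12.5 = 2.52.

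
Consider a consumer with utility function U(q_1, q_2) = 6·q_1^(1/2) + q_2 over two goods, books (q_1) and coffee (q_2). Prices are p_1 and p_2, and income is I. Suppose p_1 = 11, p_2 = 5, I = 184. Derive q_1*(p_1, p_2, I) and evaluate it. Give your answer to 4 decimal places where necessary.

MU_q_1 = 3/√q_1, MU_q_2 = 1. Tangency: 3/√q_1 = p_1/p_2.
Solve: √q_1 = 3·p_2/p_1, so q_1*(p_1,p_2) = (3·p_2/p_1)², and q_2* = (I − p_1·q_1*)/p_2.
Plugging in: q_1* = (3·5/11)² = 1.8595.

q_1* = 1.8595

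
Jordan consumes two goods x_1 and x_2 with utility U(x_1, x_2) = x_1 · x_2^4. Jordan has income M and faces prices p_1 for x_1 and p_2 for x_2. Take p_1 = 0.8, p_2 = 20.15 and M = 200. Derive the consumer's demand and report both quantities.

MU_x_1/MU_x_2 = (x_2)/(4·x_1); tangency sets this equal to p_1/p_2.
So p_2·x_2 = 4·p_1·x_1; combined with the budget, a share 0.2 of income goes to x_1.
Demand: x_1*(p_1,p_2,M) = 0.2·M/p_1 and x_2* = 0.8·M/p_2.
At p_1=0.8, p_2=20.15, M=200: x_1* = 0.2·200/0.8 = 50, x_2* = 7.9404.

x_1* = 50, x_2* = 7.9404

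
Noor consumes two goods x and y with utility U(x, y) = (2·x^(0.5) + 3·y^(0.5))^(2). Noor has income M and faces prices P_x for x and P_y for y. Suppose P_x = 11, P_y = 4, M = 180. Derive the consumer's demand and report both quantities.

MRS = MU_x/MU_y = (2/3)·(y/x)^(0.5). Set equal to P_x/P_y.
Hence y/x = ((3/2)·P_x/P_y)^(1/(0.5)), i.e. raised to the 2 power.
With the ratio pinned down, the budget gives x* = M/(P_x + P_y·(y/x)) and y* = (y/x)·x*.
Numerically y/x = 17.015625, so x* = 180/(11 + 4·17.015625) = 2.2767 and y* = 17.015625·2.2767 = 38.7391.

x* = 2.2767, y* = 38.7391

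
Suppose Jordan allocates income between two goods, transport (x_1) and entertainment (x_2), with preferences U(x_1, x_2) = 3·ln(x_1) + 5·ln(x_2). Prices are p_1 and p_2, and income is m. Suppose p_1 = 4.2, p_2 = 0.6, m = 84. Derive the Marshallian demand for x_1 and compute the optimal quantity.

The MRS is (3/5)·x_2/x_1. Set MRS = p_1/p_2.
So 3·p_2·x_2 = 5·p_1·x_1; combined with the budget, a share 0.375 of income goes to x_1.
Demand: x_1*(p_1,p_2,m) = 0.375·m/p_1 and x_2* = 0.625·m/p_2.
At p_1=4.2, p_2=0.6, m=84: x_1* = 0.375·84/4.2 = 7.5.

x_1* = 7.5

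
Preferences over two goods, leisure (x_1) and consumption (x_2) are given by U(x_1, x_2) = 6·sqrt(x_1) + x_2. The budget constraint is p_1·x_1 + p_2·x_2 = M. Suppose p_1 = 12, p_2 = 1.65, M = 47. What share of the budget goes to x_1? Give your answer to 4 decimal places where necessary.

share on x_1 = 0.0434

MU_x_1 = 3/√x_1, MU_x_2 = 1. Tangency: 3/√x_1 = p_1/p_2.
Solve: √x_1 = 3·p_2/p_1, so x_1*(p_1,p_2) = (3·p_2/p_1)², and x_2* = (M − p_1·x_1*)/p_2.
Plugging in: x_1* = (3·1.65/12)² = 0.1702, x_2* = 27.2473.
Expenditure on x_1: 12·0.1702 = 2.0419; share = 0.0434.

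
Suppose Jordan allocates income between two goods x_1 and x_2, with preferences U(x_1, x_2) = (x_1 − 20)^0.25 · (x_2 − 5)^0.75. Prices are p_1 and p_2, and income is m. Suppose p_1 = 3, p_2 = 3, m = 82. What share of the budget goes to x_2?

Let x_1' = x_1−20, x_2' = x_2−5. MRS = (1/3)·x_2'/x_1' = p_1/p_2.
After buying the subsistence bundle (20, 5), a share 0.25 of the remaining income goes to x_1: x_1* = 20 + 0.25·(m − 20p_1 − 5p_2)/p_1.
Discretionary income = 82 − 20·3 − 5·3 = 7; x_1* = 20 + 0.25·7/3 = 20.5833; x_2* = 5 + 0.75·7/3 = 6.75.
Expenditure on x_2: 3·6.75 = 20.25; share = 0.247.

share on x_2 = 0.247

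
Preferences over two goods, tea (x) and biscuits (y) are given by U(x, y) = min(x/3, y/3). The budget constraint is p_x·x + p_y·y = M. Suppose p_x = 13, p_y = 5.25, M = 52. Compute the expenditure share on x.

share on x = 0.7123

With perfect complements, no substitution: consume in ratio x:y = 3:3.
Budget: p_x·x + p_y·x = M, so (3·p_x + 3·p_y)·x = 3·M.
Demand: x*(p_x,p_y,M) = 3·M/(3·p_x + 3·p_y), y* = 3·M/(3·p_x + 3·p_y).
Here 3·13 + 3·5.25 = 54.75, giving x* = 2.8493 and y* = 2.8493.
Expenditure on x: 13·2.8493 = 37.0411; share = 0.7123.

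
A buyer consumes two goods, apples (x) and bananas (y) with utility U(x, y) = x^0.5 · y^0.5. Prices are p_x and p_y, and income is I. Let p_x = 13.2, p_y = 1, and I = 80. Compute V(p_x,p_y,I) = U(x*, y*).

At p_x=13.2, p_y=1, I=80: x* = 0.5·80/13.2 = 3.0303, y* = 40.
Utility at the optimum: U(3.0303, 40) = 11.0096.

V = 11.0096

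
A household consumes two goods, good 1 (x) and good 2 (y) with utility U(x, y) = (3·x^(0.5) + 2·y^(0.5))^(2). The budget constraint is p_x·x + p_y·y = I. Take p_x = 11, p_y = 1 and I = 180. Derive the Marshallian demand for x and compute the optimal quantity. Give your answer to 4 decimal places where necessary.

From the CES first-order condition, (3/2)·(y/x)^(0.5) = p_x/p_y.
Hence y/x = ((2/3)·p_x/p_y)^(1/(0.5)), i.e. raised to the 2 power.
With the ratio pinned down, the budget gives x* = I/(p_x + p_y·(y/x)) and y* = (y/x)·x*.
Numerically y/x = 53.777778, so x* = 180/(11 + 1·53.777778) = 2.7787.

x* = 2.7787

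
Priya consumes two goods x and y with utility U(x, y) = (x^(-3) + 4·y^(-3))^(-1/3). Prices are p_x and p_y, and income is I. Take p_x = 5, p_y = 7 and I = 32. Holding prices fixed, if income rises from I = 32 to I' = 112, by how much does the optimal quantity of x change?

From the CES first-order condition, (1/4)·(y/x)^(4) = p_x/p_y.
Hence y/x = (4·p_x/p_y)^(1/(4)), i.e. raised to the 0.25 power.
With the ratio pinned down, the budget gives x* = I/(p_x + p_y·(y/x)) and y* = (y/x)·x*.
Numerically y/x = 1.300119, so x* = 32/(5 + 7·1.300119) = 2.2694.
At I' = 112: x* = 7.9428. Change: 7.9428 − 2.2694 = 5.6734.

Δx* = 5.6734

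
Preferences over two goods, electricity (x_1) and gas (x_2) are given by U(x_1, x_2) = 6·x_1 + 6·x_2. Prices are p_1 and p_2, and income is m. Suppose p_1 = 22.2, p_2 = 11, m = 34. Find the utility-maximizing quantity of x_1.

Linear utility — the consumer picks whichever good has higher MU/price: 6/22.2 = 0.2703 vs 6/11 = 0.5455.
x_2 gives more utility per dollar, so spend all income on x_2: x_2* = m/p_2, x_1* = 0.
Numerically: x_1* = 0, x_2* = 3.0909.

x_1* = 0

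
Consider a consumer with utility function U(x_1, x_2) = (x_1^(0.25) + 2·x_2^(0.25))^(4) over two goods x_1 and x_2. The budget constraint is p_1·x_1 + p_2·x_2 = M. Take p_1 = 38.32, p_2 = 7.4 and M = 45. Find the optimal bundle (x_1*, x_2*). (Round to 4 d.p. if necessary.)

MRS = MU_x_1/MU_x_2 = (1/2)·(x_2/x_1)^(0.75). Set equal to p_1/p_2.
Hence x_2/x_1 = (2·p_1/p_2)^(1/(0.75)), i.e. raised to the 4/3 power.
Substitute x_2 = (x_2/x_1)·x_1 into the budget: x_1* = M/(p_1 + p_2·(x_2/x_1)).
Numerically x_2/x_1 = 22.575205, so x_1* = 45/(38.32 + 7.4·22.575205) = 0.2191 and x_2* = 22.575205·0.2191 = 4.9464.

x_1* = 0.2191, x_2* = 4.9464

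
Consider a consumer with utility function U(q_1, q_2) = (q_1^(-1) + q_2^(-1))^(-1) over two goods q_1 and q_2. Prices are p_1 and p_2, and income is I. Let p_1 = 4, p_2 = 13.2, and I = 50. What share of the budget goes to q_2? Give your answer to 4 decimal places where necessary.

share on q_2 = 0.645

Numerically q_2/q_1 = 0.550482, so q_1* = 50/(4 + 13.2·0.550482) = 4.438 and q_2* = 0.550482·4.438 = 2.443.
Expenditure on q_2: 13.2·2.443 = 32.248; share = 0.645.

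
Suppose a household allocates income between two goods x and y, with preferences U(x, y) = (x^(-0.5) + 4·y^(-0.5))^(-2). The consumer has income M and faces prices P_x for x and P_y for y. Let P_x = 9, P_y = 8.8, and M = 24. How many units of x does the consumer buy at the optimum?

x* = 0.7617

From the CES first-order condition, (1/4)·(y/x)^(1.5) = P_x/P_y.
Solve for the ratio: y/x = [4·P_x/P_y]^(2/3).
With the ratio pinned down, the budget gives x* = M/(P_x + P_y·(y/x)) and y* = (y/x)·x*.
Numerically y/x = 2.557878, so x* = 24/(9 + 8.8·2.557878) = 0.7617.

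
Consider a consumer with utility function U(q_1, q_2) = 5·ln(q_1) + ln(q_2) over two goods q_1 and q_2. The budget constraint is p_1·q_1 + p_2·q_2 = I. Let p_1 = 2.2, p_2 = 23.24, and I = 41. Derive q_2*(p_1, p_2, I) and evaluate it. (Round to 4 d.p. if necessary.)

q_2* = 0.294

Tangency: MRS = 5·q_2/q_1 = p_1/p_2.
Rearranging, p_2·q_2 = (1/5)·p_1·q_1. Substituting into the budget gives p_1·q_1·(1 + (1/5)) = I.
Demand: q_1*(p_1,p_2,I) = 5/6·I/p_1 and q_2* = 1/6·I/p_2.
At p_1=2.2, p_2=23.24, I=41: q_2* = 1/6·41/23.24 = 0.294.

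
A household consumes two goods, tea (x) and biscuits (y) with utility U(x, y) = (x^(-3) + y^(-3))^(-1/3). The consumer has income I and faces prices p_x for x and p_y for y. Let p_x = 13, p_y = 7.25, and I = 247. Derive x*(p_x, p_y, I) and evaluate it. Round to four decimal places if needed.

Substitute y = (y/x)·x into the budget: x* = I/(p_x + p_y·(y/x)).
Numerically y/x = 1.157181, so x* = 247/(13 + 7.25·1.157181) = 11.5477.

x* = 11.5477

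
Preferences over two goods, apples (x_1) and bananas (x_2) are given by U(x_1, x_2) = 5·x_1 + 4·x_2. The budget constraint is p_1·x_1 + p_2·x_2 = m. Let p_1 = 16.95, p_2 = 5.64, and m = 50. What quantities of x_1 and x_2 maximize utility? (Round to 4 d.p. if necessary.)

x_1* = 0, x_2* = 8.8652

Perfect substitutes: compare marginal utility per dollar. 5/p_1 vs 4/p_2 → 0.295 vs 0.7092.
x_2 gives more utility per dollar, so spend all income on x_2: x_2* = m/p_2, x_1* = 0.
Numerically: x_1* = 0, x_2* = 8.8652.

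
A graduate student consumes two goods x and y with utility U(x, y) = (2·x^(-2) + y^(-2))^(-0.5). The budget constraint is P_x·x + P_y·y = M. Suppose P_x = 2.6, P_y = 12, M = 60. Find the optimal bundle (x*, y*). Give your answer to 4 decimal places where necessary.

From the CES first-order condition, 2·(y/x)^(3) = P_x/P_y.
Solve for the ratio: y/x = [(1/2)·P_x/P_y]^(1/3).
Substitute y = (y/x)·x into the budget: x* = M/(P_x + P_y·(y/x)).
Numerically y/x = 0.47671, so x* = 60/(2.6 + 12·0.47671) = 7.2111 and y* = 0.47671·7.2111 = 3.4376.

x* = 7.2111, y* = 3.4376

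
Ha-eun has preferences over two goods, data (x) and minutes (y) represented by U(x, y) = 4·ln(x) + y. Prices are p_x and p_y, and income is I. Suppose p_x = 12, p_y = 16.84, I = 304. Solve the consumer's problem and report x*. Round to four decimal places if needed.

x* = 5.6133

Set MRS = p_x/p_y: (4/x)/1 = p_x/p_y.
So x*(p_x,p_y) = 4·p_y/p_x, independent of income; and y* = (I − 4·p_y)/p_y.
At the given prices: x* = 4·16.84/12 = 5.6133.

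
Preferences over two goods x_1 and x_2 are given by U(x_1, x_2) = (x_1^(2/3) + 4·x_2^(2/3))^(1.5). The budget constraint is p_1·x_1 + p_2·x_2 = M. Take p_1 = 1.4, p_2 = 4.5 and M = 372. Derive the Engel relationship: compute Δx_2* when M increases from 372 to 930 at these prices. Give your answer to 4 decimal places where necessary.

Numerically x_2/x_1 = 1.927199, so x_1* = 372/(1.4 + 4.5·1.927199) = 36.9326 and x_2* = 1.927199·36.9326 = 71.1765.
At M' = 930: x_2* = 177.9413. Change: 177.9413 − 71.1765 = 106.7648.

Δx_2* = 106.7648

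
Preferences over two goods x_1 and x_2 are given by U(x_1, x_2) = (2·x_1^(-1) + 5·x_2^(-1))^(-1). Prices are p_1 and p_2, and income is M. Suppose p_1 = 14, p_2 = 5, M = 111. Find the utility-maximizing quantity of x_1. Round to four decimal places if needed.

x_1* = 4.0766

From the CES first-order condition, (2/5)·(x_2/x_1)^(2) = p_1/p_2.
Solve for the ratio: x_2/x_1 = [(5/2)·p_1/p_2]^(0.5).
Substitute x_2 = (x_2/x_1)·x_1 into the budget: x_1* = M/(p_1 + p_2·(x_2/x_1)).
Numerically x_2/x_1 = 2.645751, so x_1* = 111/(14 + 5·2.645751) = 4.0766.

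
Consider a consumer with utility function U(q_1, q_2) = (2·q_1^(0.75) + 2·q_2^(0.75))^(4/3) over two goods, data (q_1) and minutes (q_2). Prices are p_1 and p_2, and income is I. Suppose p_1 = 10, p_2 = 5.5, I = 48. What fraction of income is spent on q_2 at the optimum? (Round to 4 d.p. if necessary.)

MRS = MU_q_1/MU_q_2 = (q_2/q_1)^(0.25). Set equal to p_1/p_2.
Solve for the ratio: q_2/q_1 = [p_1/p_2]^(4).
Substitute q_2 = (q_2/q_1)·q_1 into the budget: q_1* = I/(p_1 + p_2·(q_2/q_1)).
Numerically q_2/q_1 = 10.928215, so q_1* = 48/(10 + 5.5·10.928215) = 0.6847 and q_2* = 10.928215·0.6847 = 7.4824.
Expenditure on q_2: 5.5·7.4824 = 41.1531; share = 0.8574.

share on q_2 = 0.8574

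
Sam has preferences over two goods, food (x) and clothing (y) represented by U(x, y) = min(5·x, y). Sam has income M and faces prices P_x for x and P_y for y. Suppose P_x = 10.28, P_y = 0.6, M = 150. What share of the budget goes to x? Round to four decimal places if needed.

Leontief preferences: the optimum is at the kink where x/1 = y/5, i.e. y = 5·x.
Budget: P_x·x + P_y·5·x = M, so (P_x + 5·P_y)·x = M.
Demand: x*(P_x,P_y,M) = M/(P_x + 5·P_y), y* = 5·M/(P_x + 5·P_y).
Here 10.28 + 5·0.6 = 13.28, giving x* = 11.2952 and y* = 56.4759.
Expenditure on x: 10.28·11.2952 = 116.1145; share = 0.7741.

share on x = 0.7741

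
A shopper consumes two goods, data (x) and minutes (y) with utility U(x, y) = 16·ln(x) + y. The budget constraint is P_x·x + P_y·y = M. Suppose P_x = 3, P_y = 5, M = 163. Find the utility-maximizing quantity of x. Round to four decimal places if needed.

MU_x = 16/x, MU_y = 1. Tangency: 16/x = P_x/P_y.
So x*(P_x,P_y) = 16·P_y/P_x, independent of income; and y* = (M − 16·P_y)/P_y.
At the given prices: x* = 16·5/3 = 26.6667.

x* = 26.6667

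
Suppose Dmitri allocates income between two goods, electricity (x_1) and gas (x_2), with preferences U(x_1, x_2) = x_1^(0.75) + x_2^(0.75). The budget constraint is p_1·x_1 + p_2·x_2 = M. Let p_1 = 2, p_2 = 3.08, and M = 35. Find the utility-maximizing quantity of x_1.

Numerically x_2/x_1 = 0.177794, so x_1* = 35/(2 + 3.08·0.177794) = 13.7384.

x_1* = 13.7384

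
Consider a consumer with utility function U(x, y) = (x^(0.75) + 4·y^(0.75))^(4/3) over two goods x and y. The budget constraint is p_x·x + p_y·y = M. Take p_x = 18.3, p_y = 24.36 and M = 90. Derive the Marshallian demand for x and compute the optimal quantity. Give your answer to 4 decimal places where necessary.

With the ratio pinned down, the budget gives x* = M/(p_x + p_y·(y/x)) and y* = (y/x)·x*.
Numerically y/x = 81.533332, so x* = 90/(18.3 + 24.36·81.533332) = 0.0449.

x* = 0.0449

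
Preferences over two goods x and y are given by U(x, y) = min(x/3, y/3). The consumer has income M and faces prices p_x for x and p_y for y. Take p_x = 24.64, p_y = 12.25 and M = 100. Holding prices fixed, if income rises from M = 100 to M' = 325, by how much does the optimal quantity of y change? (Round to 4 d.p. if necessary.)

Δy* = 6.0992

With perfect complements, no substitution: consume in ratio x:y = 3:3.
Budget: p_x·x + p_y·x = M, so (3·p_x + 3·p_y)·x = 3·M.
Demand: x*(p_x,p_y,M) = 3·M/(3·p_x + 3·p_y), y* = 3·M/(3·p_x + 3·p_y).
Here 3·24.64 + 3·12.25 = 110.67, giving y* = 2.7108.
At M' = 325: y* = 8.81. Change: 8.81 − 2.7108 = 6.0992.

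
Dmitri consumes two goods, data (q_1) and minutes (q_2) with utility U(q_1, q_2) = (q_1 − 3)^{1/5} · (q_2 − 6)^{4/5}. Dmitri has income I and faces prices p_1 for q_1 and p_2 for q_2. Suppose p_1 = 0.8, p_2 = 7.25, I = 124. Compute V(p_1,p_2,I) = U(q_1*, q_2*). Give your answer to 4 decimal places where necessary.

After buying the subsistence bundle (3, 6), a share 0.2 of the remaining income goes to q_1: q_1* = 3 + 0.2·(I − 3p_1 − 6p_2)/p_1.
Discretionary income = 124 − 3·0.8 − 6·7.25 = 78.1; q_1* = 3 + 0.2·78.1/0.8 = 22.525; q_2* = 6 + 0.8·78.1/7.25 = 14.6179.
Utility at the optimum: U(22.525, 14.6179) = 10.1494.

V = 10.1494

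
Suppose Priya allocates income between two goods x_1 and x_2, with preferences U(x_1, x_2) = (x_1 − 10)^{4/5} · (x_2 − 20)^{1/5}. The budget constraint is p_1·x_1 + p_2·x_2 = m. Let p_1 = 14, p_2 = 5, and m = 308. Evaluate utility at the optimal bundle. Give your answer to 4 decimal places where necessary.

V = 3.6182

Let x_1' = x_1−10, x_2' = x_2−20. MRS = 4·x_2'/x_1' = p_1/p_2.
Substituting into the budget: x_1* = 10 + 0.8·(m − 10·p_1 − 20·p_2)/p_1, and x_2* = 20 + 0.2·(…)/p_2.
Discretionary income = 308 − 10·14 − 20·5 = 68; x_1* = 10 + 0.8·68/14 = 13.8857; x_2* = 20 + 0.2·68/5 = 22.72.
Utility at the optimum: U(13.8857, 22.72) = 3.6182.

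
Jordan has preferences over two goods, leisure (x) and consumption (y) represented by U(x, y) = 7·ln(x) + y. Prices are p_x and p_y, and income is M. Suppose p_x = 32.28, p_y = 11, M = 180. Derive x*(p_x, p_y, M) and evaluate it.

x* = 2.3854

Set MRS = p_x/p_y: (7/x)/1 = p_x/p_y.
So x*(p_x,p_y) = 7·p_y/p_x, independent of income; and y* = (M − 7·p_y)/p_y.
At the given prices: x* = 7·11/32.28 = 2.3854.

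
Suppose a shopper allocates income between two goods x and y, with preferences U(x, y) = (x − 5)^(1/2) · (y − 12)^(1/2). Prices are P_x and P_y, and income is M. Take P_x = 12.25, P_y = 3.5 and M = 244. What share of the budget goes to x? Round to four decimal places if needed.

share on x = 0.5394

After buying the subsistence bundle (5, 12), a share 0.5 of the remaining income goes to x: x* = 5 + 0.5·(M − 5P_x − 12P_y)/P_x.
Discretionary income = 244 − 5·12.25 − 12·3.5 = 140.75; x* = 5 + 0.5·140.75/12.25 = 10.7449; y* = 12 + 0.5·140.75/3.5 = 32.1071.
Expenditure on x: 12.25·10.7449 = 131.625; share = 0.5394.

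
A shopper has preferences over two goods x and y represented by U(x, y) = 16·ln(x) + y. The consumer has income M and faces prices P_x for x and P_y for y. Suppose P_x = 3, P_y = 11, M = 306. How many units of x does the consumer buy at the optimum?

So x*(P_x,P_y) = 16·P_y/P_x, independent of income; and y* = (M − 16·P_y)/P_y.
At the given prices: x* = 16·11/3 = 58.6667.

x* = 58.6667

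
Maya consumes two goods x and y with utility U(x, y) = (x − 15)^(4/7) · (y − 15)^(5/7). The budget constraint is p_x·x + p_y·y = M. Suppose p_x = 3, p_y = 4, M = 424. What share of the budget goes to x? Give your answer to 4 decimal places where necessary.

Discretionary income = 424 − 15·3 − 15·4 = 319; x* = 15 + 4/9·319/3 = 62.2593; y* = 15 + 5/9·319/4 = 59.3056.
Expenditure on x: 3·62.2593 = 186.7778; share = 0.4405.

share on x = 0.4405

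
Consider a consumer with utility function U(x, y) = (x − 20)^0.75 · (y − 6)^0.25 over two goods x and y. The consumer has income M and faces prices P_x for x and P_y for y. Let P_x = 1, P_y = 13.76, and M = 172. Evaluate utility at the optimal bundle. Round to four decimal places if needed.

This is Cobb-Douglas in (x−20, y−6): tangency gives 0.75·P_y·(y−6) = 0.25·P_x·(x−20).
After buying the subsistence bundle (20, 6), a share 0.75 of the remaining income goes to x: x* = 20 + 0.75·(M − 20P_x − 6P_y)/P_x.
Discretionary income = 172 − 20·1 − 6·13.76 = 69.44; x* = 20 + 0.75·69.44/1 = 72.08; y* = 6 + 0.25·69.44/13.76 = 7.2616.
Utility at the optimum: U(72.08, 7.2616) = 20.5464.

V = 20.5464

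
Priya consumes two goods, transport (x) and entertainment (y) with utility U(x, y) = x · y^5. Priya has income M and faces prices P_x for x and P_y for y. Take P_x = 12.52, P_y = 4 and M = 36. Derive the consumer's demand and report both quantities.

x* = 0.4792, y* = 7.5

Tangency: MRS = (1/5)·y/x = P_x/P_y.
Rearranging, P_y·y = 5·P_x·x. Substituting into the budget gives P_x·x·(1 + 5) = M.
Demand: x*(P_x,P_y,M) = 1/6·M/P_x and y* = 5/6·M/P_y.
At P_x=12.52, P_y=4, M=36: x* = 1/6·36/12.52 = 0.4792, y* = 7.5.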